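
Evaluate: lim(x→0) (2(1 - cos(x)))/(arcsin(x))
This is a 0/0 indeterminate form.

Apply L'Hôpital's rule: differentiate numerator and denominator separately.
  f(x) = 2 - 2·cos(x)   ⇒   f'(x) = 2·sin(x)
  g(x) = asin(x)   ⇒   g'(x) = 1/sqrt(1 - x^2)
  lim(x→0) f'(x)/g'(x) = lim(x→0) (2·sin(x))/(1/sqrt(1 - x^2))
  = 0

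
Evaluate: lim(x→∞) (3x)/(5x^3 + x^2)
This is an ∞/∞ indeterminate form.

Apply L'Hôpital's rule: differentiate numerator and denominator separately.
  f(x) = 3·x   ⇒   f'(x) = 3
  g(x) = 5·x^3 + x^2   ⇒   g'(x) = 15·x^2 + 2·x
  lim(x→∞) f'(x)/g'(x) = lim(x→∞) (3)/(15·x^2 + 2·x)
  = 0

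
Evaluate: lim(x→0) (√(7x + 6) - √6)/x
This is a standard limit.

Factor or rationalize the expression:
  lim(x→0) (√(7x + 6) - √6)/x = 7·sqrt(6)/12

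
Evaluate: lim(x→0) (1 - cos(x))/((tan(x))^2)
This is a 0/0 indeterminate form.

Apply L'Hôpital's rule: differentiate numerator and denominator separately.
  f(x) = 1 - cos(x)   ⇒   f'(x) = sin(x)
  g(x) = tan(x)^2   ⇒   g'(x) = (2·tan(x)^2 + 2)·tan(x)
  lim(x→0) f'(x)/g'(x) = lim(x→0) (sin(x))/((2·tan(x)^2 + 2)·tan(x))
  = 1/2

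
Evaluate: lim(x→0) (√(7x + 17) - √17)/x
This is a standard limit.

Factor or rationalize the expression:
  lim(x→0) (√(7x + 17) - √17)/x = 7·sqrt(17)/34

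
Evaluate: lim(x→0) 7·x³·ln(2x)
This is a 0·∞ indeterminate form.

Rewrite 0·∞ as a quotient (0/0 or ∞/∞ form), then apply L'Hôpital's rule:
  lim(x→0) 7·x³·ln(2x) = 0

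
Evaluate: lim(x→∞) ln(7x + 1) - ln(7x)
This is an ∞-∞ indeterminate form.

Combine fractions or rationalize to convert ∞-∞ to 0/0 form:
  lim(x→∞) ln(7x + 1) - ln(7x) = 0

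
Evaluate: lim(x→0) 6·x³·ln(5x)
This is a 0·∞ indeterminate form.

Rewrite 0·∞ as a quotient (0/0 or ∞/∞ form), then apply L'Hôpital's rule:
  lim(x→0) 6·x³·ln(5x) = 0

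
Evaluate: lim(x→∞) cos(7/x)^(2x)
This is an exponential indeterminate form.

For exponential indeterminate forms, take the natural log:
  Let L = lim(x→∞) cos(7/x)^(2x)
  Then ln(L) = lim(x→∞) [exponent × ln(base)]
  Evaluate using L'Hôpital or standard limits, then exponentiate.
  L = 1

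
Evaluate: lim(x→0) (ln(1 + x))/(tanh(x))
This is a 0/0 indeterminate form.

Apply L'Hôpital's rule: differentiate numerator and denominator separately.
  f(x) = ln(x + 1)   ⇒   f'(x) = 1/(x + 1)
  g(x) = tanh(x)   ⇒   g'(x) = 1 - tanh(x)^2
  lim(x→0) f'(x)/g'(x) = lim(x→0) (1/(x + 1))/(1 - tanh(x)^2)
  = 1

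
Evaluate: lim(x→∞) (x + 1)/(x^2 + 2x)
This is an ∞/∞ indeterminate form.

Apply L'Hôpital's rule: differentiate numerator and denominator separately.
  f(x) = x + 1   ⇒   f'(x) = 1
  g(x) = x^2 + 2·x   ⇒   g'(x) = 2·x + 2
  lim(x→∞) f'(x)/g'(x) = lim(x→∞) (1)/(2·x + 2)
  = 0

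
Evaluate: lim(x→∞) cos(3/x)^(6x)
This is an exponential indeterminate form.

For exponential indeterminate forms, take the natural log:
  Let L = lim(x→∞) cos(3/x)^(6x)
  Then ln(L) = lim(x→∞) [exponent × ln(base)]
  Evaluate using L'Hôpital or standard limits, then exponentiate.
  L = 1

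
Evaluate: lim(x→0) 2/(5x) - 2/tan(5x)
This is an ∞-∞ indeterminate form.

Combine fractions or rationalize to convert ∞-∞ to 0/0 form:
  lim(x→0) 2/(5x) - 2/tan(5x) = 0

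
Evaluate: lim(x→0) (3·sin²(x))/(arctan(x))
This is a 0/0 indeterminate form.

Apply L'Hôpital's rule: differentiate numerator and denominator separately.
  f(x) = 3·sin(x)^2   ⇒   f'(x) = 6·sin(x)·cos(x)
  g(x) = atan(x)   ⇒   g'(x) = 1/(x^2 + 1)
  lim(x→0) f'(x)/g'(x) = lim(x→0) (6·sin(x)·cos(x))/(1/(x^2 + 1))
  = 0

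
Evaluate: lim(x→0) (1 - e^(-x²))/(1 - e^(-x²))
This is a 0/0 indeterminate form.

Apply L'Hôpital's rule: differentiate numerator and denominator separately.
  f(x) = 1 - e^(-x^2)   ⇒   f'(x) = 2·x·e^(-x^2)
  g(x) = 1 - e^(-x^2)   ⇒   g'(x) = 2·x·e^(-x^2)
  lim(x→0) f'(x)/g'(x) = lim(x→0) (2·x·e^(-x^2))/(2·x·e^(-x^2))
  = 1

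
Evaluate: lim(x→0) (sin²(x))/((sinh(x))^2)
This is a 0/0 indeterminate form.

Apply L'Hôpital's rule: differentiate numerator and denominator separately.
  f(x) = sin(x)^2   ⇒   f'(x) = 2·sin(x)·cos(x)
  g(x) = sinh(x)^2   ⇒   g'(x) = 2·sinh(x)·cosh(x)
  lim(x→0) f'(x)/g'(x) = lim(x→0) (2·sin(x)·cos(x))/(2·sinh(x)·cosh(x))
  = 1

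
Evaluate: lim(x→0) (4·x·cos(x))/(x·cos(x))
This is a 0/0 indeterminate form.

Apply L'Hôpital's rule: differentiate numerator and denominator separately.
  f(x) = 4·x·cos(x)   ⇒   f'(x) = -4·x·sin(x) + 4·cos(x)
  g(x) = x·cos(x)   ⇒   g'(x) = -x·sin(x) + cos(x)
  lim(x→0) f'(x)/g'(x) = lim(x→0) (-4·x·sin(x) + 4·cos(x))/(-x·sin(x) + cos(x))
  = 4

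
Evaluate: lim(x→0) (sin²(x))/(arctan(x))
This is a 0/0 indeterminate form.

Apply L'Hôpital's rule: differentiate numerator and denominator separately.
  f(x) = sin(x)^2   ⇒   f'(x) = 2·sin(x)·cos(x)
  g(x) = atan(x)   ⇒   g'(x) = 1/(x^2 + 1)
  lim(x→0) f'(x)/g'(x) = lim(x→0) (2·sin(x)·cos(x))/(1/(x^2 + 1))
  = 0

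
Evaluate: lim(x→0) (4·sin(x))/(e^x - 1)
This is a 0/0 indeterminate form.

Apply L'Hôpital's rule: differentiate numerator and denominator separately.
  f(x) = 4·sin(x)   ⇒   f'(x) = 4·cos(x)
  g(x) = e^(x) - 1   ⇒   g'(x) = e^(x)
  lim(x→0) f'(x)/g'(x) = lim(x→0) (4·cos(x))/(e^(x))
  = 4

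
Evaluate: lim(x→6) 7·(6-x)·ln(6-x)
This is a 0·∞ indeterminate form.

Rewrite 0·∞ as a quotient (0/0 or ∞/∞ form), then apply L'Hôpital's rule:
  lim(x→6) 7·(6-x)·ln(6-x) = 0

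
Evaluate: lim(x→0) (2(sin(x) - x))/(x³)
This is a 0/0 indeterminate form.

Apply L'Hôpital's rule: differentiate numerator and denominator separately.
  f(x) = -2·x + 2·sin(x)   ⇒   f'(x) = 2·cos(x) - 2
  g(x) = x^3   ⇒   g'(x) = 3·x^2
  lim(x→0) f'(x)/g'(x) = lim(x→0) (2·cos(x) - 2)/(3·x^2)
  = -1/3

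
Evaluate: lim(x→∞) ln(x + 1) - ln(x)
This is an ∞-∞ indeterminate form.

Combine fractions or rationalize to convert ∞-∞ to 0/0 form:
  lim(x→∞) ln(x + 1) - ln(x) = 0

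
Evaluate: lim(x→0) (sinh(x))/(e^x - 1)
This is a 0/0 indeterminate form.

Apply L'Hôpital's rule: differentiate numerator and denominator separately.
  f(x) = sinh(x)   ⇒   f'(x) = cosh(x)
  g(x) = e^(x) - 1   ⇒   g'(x) = e^(x)
  lim(x→0) f'(x)/g'(x) = lim(x→0) (cosh(x))/(e^(x))
  = 1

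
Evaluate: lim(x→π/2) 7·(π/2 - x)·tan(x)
This is a 0·∞ indeterminate form.

Rewrite 0·∞ as a quotient (0/0 or ∞/∞ form), then apply L'Hôpital's rule:
  lim(x→π/2) 7·(π/2 - x)·tan(x) = 7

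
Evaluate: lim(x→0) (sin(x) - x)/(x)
This is a 0/0 indeterminate form.

Apply L'Hôpital's rule: differentiate numerator and denominator separately.
  f(x) = -x + sin(x)   ⇒   f'(x) = cos(x) - 1
  g(x) = x   ⇒   g'(x) = 1
  lim(x→0) f'(x)/g'(x) = lim(x→0) (cos(x) - 1)/(1)
  = 0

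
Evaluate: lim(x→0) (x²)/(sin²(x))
This is a 0/0 indeterminate form.

Apply L'Hôpital's rule: differentiate numerator and denominator separately.
  f(x) = x^2   ⇒   f'(x) = 2·x
  g(x) = sin(x)^2   ⇒   g'(x) = 2·sin(x)·cos(x)
  lim(x→0) f'(x)/g'(x) = lim(x→0) (2·x)/(2·sin(x)·cos(x))
  = 1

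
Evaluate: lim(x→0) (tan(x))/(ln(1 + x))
This is a 0/0 indeterminate form.

Apply L'Hôpital's rule: differentiate numerator and denominator separately.
  f(x) = tan(x)   ⇒   f'(x) = tan(x)^2 + 1
  g(x) = ln(x + 1)   ⇒   g'(x) = 1/(x + 1)
  lim(x→0) f'(x)/g'(x) = lim(x→0) (tan(x)^2 + 1)/(1/(x + 1))
  = 1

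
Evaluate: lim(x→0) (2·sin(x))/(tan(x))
This is a 0/0 indeterminate form.

Apply L'Hôpital's rule: differentiate numerator and denominator separately.
  f(x) = 2·sin(x)   ⇒   f'(x) = 2·cos(x)
  g(x) = tan(x)   ⇒   g'(x) = tan(x)^2 + 1
  lim(x→0) f'(x)/g'(x) = lim(x→0) (2·cos(x))/(tan(x)^2 + 1)
  = 2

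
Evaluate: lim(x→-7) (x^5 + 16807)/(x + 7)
This is a standard limit.

Factor or rationalize the expression:
  lim(x→-7) (x^5 + 16807)/(x + 7) = 12005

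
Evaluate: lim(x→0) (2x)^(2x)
This is an exponential indeterminate form.

For exponential indeterminate forms, take the natural log:
  Let L = lim(x→0) (2x)^(2x)
  Then ln(L) = lim(x→0) [exponent × ln(base)]
  Evaluate using L'Hôpital or standard limits, then exponentiate.
  L = 1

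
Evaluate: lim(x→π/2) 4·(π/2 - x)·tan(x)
This is a 0·∞ indeterminate form.

Rewrite 0·∞ as a quotient (0/0 or ∞/∞ form), then apply L'Hôpital's rule:
  lim(x→π/2) 4·(π/2 - x)·tan(x) = 4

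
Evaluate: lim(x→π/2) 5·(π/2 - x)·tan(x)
This is a 0·∞ indeterminate form.

Rewrite 0·∞ as a quotient (0/0 or ∞/∞ form), then apply L'Hôpital's rule:
  lim(x→π/2) 5·(π/2 - x)·tan(x) = 5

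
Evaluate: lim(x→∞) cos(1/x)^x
This is an exponential indeterminate form.

For exponential indeterminate forms, take the natural log:
  Let L = lim(x→∞) cos(1/x)^x
  Then ln(L) = lim(x→∞) [exponent × ln(base)]
  Evaluate using L'Hôpital or standard limits, then exponentiate.
  L = 1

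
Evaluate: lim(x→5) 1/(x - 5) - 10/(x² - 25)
This is an ∞-∞ indeterminate form.

Combine fractions or rationalize to convert ∞-∞ to 0/0 form:
  lim(x→5) 1/(x - 5) - 10/(x² - 25) = 1/10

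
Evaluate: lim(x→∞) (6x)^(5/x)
This is an exponential indeterminate form.

For exponential indeterminate forms, take the natural log:
  Let L = lim(x→∞) (6x)^(5/x)
  Then ln(L) = lim(x→∞) [exponent × ln(base)]
  Evaluate using L'Hôpital or standard limits, then exponentiate.
  L = 1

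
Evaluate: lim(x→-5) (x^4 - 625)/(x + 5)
This is a standard limit.

Factor or rationalize the expression:
  lim(x→-5) (x^4 - 625)/(x + 5) = -500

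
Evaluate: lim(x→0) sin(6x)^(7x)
This is an exponential indeterminate form.

For exponential indeterminate forms, take the natural log:
  Let L = lim(x→0) sin(6x)^(7x)
  Then ln(L) = lim(x→0) [exponent × ln(base)]
  Evaluate using L'Hôpital or standard limits, then exponentiate.
  L = 1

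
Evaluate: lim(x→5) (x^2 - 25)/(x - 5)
This is a standard limit.

Factor or rationalize the expression:
  lim(x→5) (x^2 - 25)/(x - 5) = 10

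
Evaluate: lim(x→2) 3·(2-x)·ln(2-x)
This is a 0·∞ indeterminate form.

Rewrite 0·∞ as a quotient (0/0 or ∞/∞ form), then apply L'Hôpital's rule:
  lim(x→2) 3·(2-x)·ln(2-x) = 0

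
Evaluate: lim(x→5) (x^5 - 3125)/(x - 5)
This is a standard limit.

Factor or rationalize the expression:
  lim(x→5) (x^5 - 3125)/(x - 5) = 3125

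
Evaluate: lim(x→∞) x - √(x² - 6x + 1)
This is an ∞-∞ indeterminate form.

Combine fractions or rationalize to convert ∞-∞ to 0/0 form:
  lim(x→∞) x - √(x² - 6x + 1) = 3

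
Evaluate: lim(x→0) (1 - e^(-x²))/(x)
This is a 0/0 indeterminate form.

Apply L'Hôpital's rule: differentiate numerator and denominator separately.
  f(x) = 1 - e^(-x^2)   ⇒   f'(x) = 2·x·e^(-x^2)
  g(x) = x   ⇒   g'(x) = 1
  lim(x→0) f'(x)/g'(x) = lim(x→0) (2·x·e^(-x^2))/(1)
  = 0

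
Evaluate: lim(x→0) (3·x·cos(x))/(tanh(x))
This is a 0/0 indeterminate form.

Apply L'Hôpital's rule: differentiate numerator and denominator separately.
  f(x) = 3·x·cos(x)   ⇒   f'(x) = -3·x·sin(x) + 3·cos(x)
  g(x) = tanh(x)   ⇒   g'(x) = 1 - tanh(x)^2
  lim(x→0) f'(x)/g'(x) = lim(x→0) (-3·x·sin(x) + 3·cos(x))/(1 - tanh(x)^2)
  = 3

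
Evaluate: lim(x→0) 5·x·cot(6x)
This is a 0·∞ indeterminate form.

Rewrite 0·∞ as a quotient (0/0 or ∞/∞ form), then apply L'Hôpital's rule:
  lim(x→0) 5·x·cot(6x) = 5/6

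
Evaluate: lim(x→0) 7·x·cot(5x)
This is a 0·∞ indeterminate form.

Rewrite 0·∞ as a quotient (0/0 or ∞/∞ form), then apply L'Hôpital's rule:
  lim(x→0) 7·x·cot(5x) = 7/5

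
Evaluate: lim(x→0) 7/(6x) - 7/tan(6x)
This is an ∞-∞ indeterminate form.

Combine fractions or rationalize to convert ∞-∞ to 0/0 form:
  lim(x→0) 7/(6x) - 7/tan(6x) = 0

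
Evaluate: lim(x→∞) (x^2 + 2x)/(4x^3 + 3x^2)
This is an ∞/∞ indeterminate form.

Apply L'Hôpital's rule: differentiate numerator and denominator separately.
  f(x) = x^2 + 2·x   ⇒   f'(x) = 2·x + 2
  g(x) = 4·x^3 + 3·x^2   ⇒   g'(x) = 12·x^2 + 6·x
  lim(x→∞) f'(x)/g'(x) = lim(x→∞) (2·x + 2)/(12·x^2 + 6·x)
  = 0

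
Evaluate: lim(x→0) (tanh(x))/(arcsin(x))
This is a 0/0 indeterminate form.

Apply L'Hôpital's rule: differentiate numerator and denominator separately.
  f(x) = tanh(x)   ⇒   f'(x) = 1 - tanh(x)^2
  g(x) = asin(x)   ⇒   g'(x) = 1/sqrt(1 - x^2)
  lim(x→0) f'(x)/g'(x) = lim(x→0) (1 - tanh(x)^2)/(1/sqrt(1 - x^2))
  = 1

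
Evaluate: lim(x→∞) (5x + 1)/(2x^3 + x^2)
This is an ∞/∞ indeterminate form.

Apply L'Hôpital's rule: differentiate numerator and denominator separately.
  f(x) = 5·x + 1   ⇒   f'(x) = 5
  g(x) = 2·x^3 + x^2   ⇒   g'(x) = 6·x^2 + 2·x
  lim(x→∞) f'(x)/g'(x) = lim(x→∞) (5)/(6·x^2 + 2·x)
  = 0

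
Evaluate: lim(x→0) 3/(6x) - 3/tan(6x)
This is an ∞-∞ indeterminate form.

Combine fractions or rationalize to convert ∞-∞ to 0/0 form:
  lim(x→0) 3/(6x) - 3/tan(6x) = 0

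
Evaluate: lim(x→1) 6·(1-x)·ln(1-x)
This is a 0·∞ indeterminate form.

Rewrite 0·∞ as a quotient (0/0 or ∞/∞ form), then apply L'Hôpital's rule:
  lim(x→1) 6·(1-x)·ln(1-x) = 0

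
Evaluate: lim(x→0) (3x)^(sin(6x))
This is an exponential indeterminate form.

For exponential indeterminate forms, take the natural log:
  Let L = lim(x→0) (3x)^(sin(6x))
  Then ln(L) = lim(x→0) [exponent × ln(base)]
  Evaluate using L'Hôpital or standard limits, then exponentiate.
  L = 1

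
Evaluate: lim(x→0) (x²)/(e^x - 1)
This is a 0/0 indeterminate form.

Apply L'Hôpital's rule: differentiate numerator and denominator separately.
  f(x) = x^2   ⇒   f'(x) = 2·x
  g(x) = e^(x) - 1   ⇒   g'(x) = e^(x)
  lim(x→0) f'(x)/g'(x) = lim(x→0) (2·x)/(e^(x))
  = 0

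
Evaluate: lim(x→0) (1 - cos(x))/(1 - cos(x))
This is a 0/0 indeterminate form.

Apply L'Hôpital's rule: differentiate numerator and denominator separately.
  f(x) = 1 - cos(x)   ⇒   f'(x) = sin(x)
  g(x) = 1 - cos(x)   ⇒   g'(x) = sin(x)
  lim(x→0) f'(x)/g'(x) = lim(x→0) (sin(x))/(sin(x))
  = 1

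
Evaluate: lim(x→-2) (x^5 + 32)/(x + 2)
This is a standard limit.

Factor or rationalize the expression:
  lim(x→-2) (x^5 + 32)/(x + 2) = 80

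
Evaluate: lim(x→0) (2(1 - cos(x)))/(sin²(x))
This is a 0/0 indeterminate form.

Apply L'Hôpital's rule: differentiate numerator and denominator separately.
  f(x) = 2 - 2·cos(x)   ⇒   f'(x) = 2·sin(x)
  g(x) = sin(x)^2   ⇒   g'(x) = 2·sin(x)·cos(x)
  lim(x→0) f'(x)/g'(x) = lim(x→0) (2·sin(x))/(2·sin(x)·cos(x))
  = 1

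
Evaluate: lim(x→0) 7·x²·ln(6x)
This is a 0·∞ indeterminate form.

Rewrite 0·∞ as a quotient (0/0 or ∞/∞ form), then apply L'Hôpital's rule:
  lim(x→0) 7·x²·ln(6x) = 0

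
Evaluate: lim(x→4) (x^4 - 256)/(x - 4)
This is a standard limit.

Factor or rationalize the expression:
  lim(x→4) (x^4 - 256)/(x - 4) = 256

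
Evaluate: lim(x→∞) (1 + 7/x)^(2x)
This is an exponential indeterminate form.

For exponential indeterminate forms, take the natural log:
  Let L = lim(x→∞) (1 + 7/x)^(2x)
  Then ln(L) = lim(x→∞) [exponent × ln(base)]
  Evaluate using L'Hôpital or standard limits, then exponentiate.
  L = e^(14)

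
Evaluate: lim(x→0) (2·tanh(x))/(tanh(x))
This is a 0/0 indeterminate form.

Apply L'Hôpital's rule: differentiate numerator and denominator separately.
  f(x) = 2·tanh(x)   ⇒   f'(x) = 2 - 2·tanh(x)^2
  g(x) = tanh(x)   ⇒   g'(x) = 1 - tanh(x)^2
  lim(x→0) f'(x)/g'(x) = lim(x→0) (2 - 2·tanh(x)^2)/(1 - tanh(x)^2)
  = 2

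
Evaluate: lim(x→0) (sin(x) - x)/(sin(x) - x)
This is a 0/0 indeterminate form.

Apply L'Hôpital's rule: differentiate numerator and denominator separately.
  f(x) = -x + sin(x)   ⇒   f'(x) = cos(x) - 1
  g(x) = -x + sin(x)   ⇒   g'(x) = cos(x) - 1
  lim(x→0) f'(x)/g'(x) = lim(x→0) (cos(x) - 1)/(cos(x) - 1)
  = 1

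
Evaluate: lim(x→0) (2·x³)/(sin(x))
This is a 0/0 indeterminate form.

Apply L'Hôpital's rule: differentiate numerator and denominator separately.
  f(x) = 2·x^3   ⇒   f'(x) = 6·x^2
  g(x) = sin(x)   ⇒   g'(x) = cos(x)
  lim(x→0) f'(x)/g'(x) = lim(x→0) (6·x^2)/(cos(x))
  = 0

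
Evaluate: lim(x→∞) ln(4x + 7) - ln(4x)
This is an ∞-∞ indeterminate form.

Combine fractions or rationalize to convert ∞-∞ to 0/0 form:
  lim(x→∞) ln(4x + 7) - ln(4x) = 0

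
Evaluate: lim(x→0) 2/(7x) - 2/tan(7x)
This is an ∞-∞ indeterminate form.

Combine fractions or rationalize to convert ∞-∞ to 0/0 form:
  lim(x→0) 2/(7x) - 2/tan(7x) = 0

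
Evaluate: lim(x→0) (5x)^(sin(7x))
This is an exponential indeterminate form.

For exponential indeterminate forms, take the natural log:
  Let L = lim(x→0) (5x)^(sin(7x))
  Then ln(L) = lim(x→0) [exponent × ln(base)]
  Evaluate using L'Hôpital or standard limits, then exponentiate.
  L = 1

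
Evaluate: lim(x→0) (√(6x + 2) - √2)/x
This is a standard limit.

Factor or rationalize the expression:
  lim(x→0) (√(6x + 2) - √2)/x = 3·sqrt(2)/2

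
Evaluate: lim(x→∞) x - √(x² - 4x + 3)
This is an ∞-∞ indeterminate form.

Combine fractions or rationalize to convert ∞-∞ to 0/0 form:
  lim(x→∞) x - √(x² - 4x + 3) = 2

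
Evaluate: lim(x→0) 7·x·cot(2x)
This is a 0·∞ indeterminate form.

Rewrite 0·∞ as a quotient (0/0 or ∞/∞ form), then apply L'Hôpital's rule:
  lim(x→0) 7·x·cot(2x) = 7/2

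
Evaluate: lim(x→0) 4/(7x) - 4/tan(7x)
This is an ∞-∞ indeterminate form.

Combine fractions or rationalize to convert ∞-∞ to 0/0 form:
  lim(x→0) 4/(7x) - 4/tan(7x) = 0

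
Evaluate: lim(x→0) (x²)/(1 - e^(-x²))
This is a 0/0 indeterminate form.

Apply L'Hôpital's rule: differentiate numerator and denominator separately.
  f(x) = x^2   ⇒   f'(x) = 2·x
  g(x) = 1 - e^(-x^2)   ⇒   g'(x) = 2·x·e^(-x^2)
  lim(x→0) f'(x)/g'(x) = lim(x→0) (2·x)/(2·x·e^(-x^2))
  = 1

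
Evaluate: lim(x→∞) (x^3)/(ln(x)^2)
This is an ∞/∞ indeterminate form.

Apply L'Hôpital's rule: differentiate numerator and denominator separately.
  f(x) = x^3   ⇒   f'(x) = 3·x^2
  g(x) = ln(x)^2   ⇒   g'(x) = 2·ln(x)/x
  lim(x→∞) f'(x)/g'(x) = lim(x→∞) (3·x^2)/(2·ln(x)/x)
  = ∞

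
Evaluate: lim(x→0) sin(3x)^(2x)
This is an exponential indeterminate form.

For exponential indeterminate forms, take the natural log:
  Let L = lim(x→0) sin(3x)^(2x)
  Then ln(L) = lim(x→0) [exponent × ln(base)]
  Evaluate using L'Hôpital or standard limits, then exponentiate.
  L = 1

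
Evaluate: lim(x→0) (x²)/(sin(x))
This is a 0/0 indeterminate form.

Apply L'Hôpital's rule: differentiate numerator and denominator separately.
  f(x) = x^2   ⇒   f'(x) = 2·x
  g(x) = sin(x)   ⇒   g'(x) = cos(x)
  lim(x→0) f'(x)/g'(x) = lim(x→0) (2·x)/(cos(x))
  = 0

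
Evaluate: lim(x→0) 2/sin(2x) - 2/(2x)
This is an ∞-∞ indeterminate form.

Combine fractions or rationalize to convert ∞-∞ to 0/0 form:
  lim(x→0) 2/sin(2x) - 2/(2x) = 0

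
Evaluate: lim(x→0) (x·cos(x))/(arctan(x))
This is a 0/0 indeterminate form.

Apply L'Hôpital's rule: differentiate numerator and denominator separately.
  f(x) = x·cos(x)   ⇒   f'(x) = -x·sin(x) + cos(x)
  g(x) = atan(x)   ⇒   g'(x) = 1/(x^2 + 1)
  lim(x→0) f'(x)/g'(x) = lim(x→0) (-x·sin(x) + cos(x))/(1/(x^2 + 1))
  = 1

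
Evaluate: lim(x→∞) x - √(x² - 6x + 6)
This is an ∞-∞ indeterminate form.

Combine fractions or rationalize to convert ∞-∞ to 0/0 form:
  lim(x→∞) x - √(x² - 6x + 6) = 3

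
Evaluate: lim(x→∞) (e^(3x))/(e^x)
This is an ∞/∞ indeterminate form.

Apply L'Hôpital's rule: differentiate numerator and denominator separately.
  f(x) = e^(3·x)   ⇒   f'(x) = 3·e^(3·x)
  g(x) = e^(x)   ⇒   g'(x) = e^(x)
  lim(x→∞) f'(x)/g'(x) = lim(x→∞) (3·e^(3·x))/(e^(x))
  = ∞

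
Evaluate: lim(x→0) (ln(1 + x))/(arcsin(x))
This is a 0/0 indeterminate form.

Apply L'Hôpital's rule: differentiate numerator and denominator separately.
  f(x) = ln(x + 1)   ⇒   f'(x) = 1/(x + 1)
  g(x) = asin(x)   ⇒   g'(x) = 1/sqrt(1 - x^2)
  lim(x→0) f'(x)/g'(x) = lim(x→0) (1/(x + 1))/(1/sqrt(1 - x^2))
  = 1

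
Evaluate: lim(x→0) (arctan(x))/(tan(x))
This is a 0/0 indeterminate form.

Apply L'Hôpital's rule: differentiate numerator and denominator separately.
  f(x) = atan(x)   ⇒   f'(x) = 1/(x^2 + 1)
  g(x) = tan(x)   ⇒   g'(x) = tan(x)^2 + 1
  lim(x→0) f'(x)/g'(x) = lim(x→0) (1/(x^2 + 1))/(tan(x)^2 + 1)
  = 1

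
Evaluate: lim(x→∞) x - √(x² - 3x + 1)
This is an ∞-∞ indeterminate form.

Combine fractions or rationalize to convert ∞-∞ to 0/0 form:
  lim(x→∞) x - √(x² - 3x + 1) = 3/2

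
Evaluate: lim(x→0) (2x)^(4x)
This is an exponential indeterminate form.

For exponential indeterminate forms, take the natural log:
  Let L = lim(x→0) (2x)^(4x)
  Then ln(L) = lim(x→0) [exponent × ln(base)]
  Evaluate using L'Hôpital or standard limits, then exponentiate.
  L = 1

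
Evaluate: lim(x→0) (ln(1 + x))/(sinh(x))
This is a 0/0 indeterminate form.

Apply L'Hôpital's rule: differentiate numerator and denominator separately.
  f(x) = ln(x + 1)   ⇒   f'(x) = 1/(x + 1)
  g(x) = sinh(x)   ⇒   g'(x) = cosh(x)
  lim(x→0) f'(x)/g'(x) = lim(x→0) (1/(x + 1))/(cosh(x))
  = 1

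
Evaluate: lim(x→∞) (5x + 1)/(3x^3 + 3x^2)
This is an ∞/∞ indeterminate form.

Apply L'Hôpital's rule: differentiate numerator and denominator separately.
  f(x) = 5·x + 1   ⇒   f'(x) = 5
  g(x) = 3·x^3 + 3·x^2   ⇒   g'(x) = 9·x^2 + 6·x
  lim(x→∞) f'(x)/g'(x) = lim(x→∞) (5)/(9·x^2 + 6·x)
  = 0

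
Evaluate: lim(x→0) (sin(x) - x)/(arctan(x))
This is a 0/0 indeterminate form.

Apply L'Hôpital's rule: differentiate numerator and denominator separately.
  f(x) = -x + sin(x)   ⇒   f'(x) = cos(x) - 1
  g(x) = atan(x)   ⇒   g'(x) = 1/(x^2 + 1)
  lim(x→0) f'(x)/g'(x) = lim(x→0) (cos(x) - 1)/(1/(x^2 + 1))
  = 0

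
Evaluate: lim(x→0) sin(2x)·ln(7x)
This is a 0·∞ indeterminate form.

Rewrite 0·∞ as a quotient (0/0 or ∞/∞ form), then apply L'Hôpital's rule:
  lim(x→0) sin(2x)·ln(7x) = 0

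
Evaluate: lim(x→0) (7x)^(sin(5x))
This is an exponential indeterminate form.

For exponential indeterminate forms, take the natural log:
  Let L = lim(x→0) (7x)^(sin(5x))
  Then ln(L) = lim(x→0) [exponent × ln(base)]
  Evaluate using L'Hôpital or standard limits, then exponentiate.
  L = 1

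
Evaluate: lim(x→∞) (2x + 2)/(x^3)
This is an ∞/∞ indeterminate form.

Apply L'Hôpital's rule: differentiate numerator and denominator separately.
  f(x) = 2·x + 2   ⇒   f'(x) = 2
  g(x) = x^3   ⇒   g'(x) = 3·x^2
  lim(x→∞) f'(x)/g'(x) = lim(x→∞) (2)/(3·x^2)
  = 0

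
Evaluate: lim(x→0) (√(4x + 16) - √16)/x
This is a standard limit.

Factor or rationalize the expression:
  lim(x→0) (√(4x + 16) - √16)/x = 1/2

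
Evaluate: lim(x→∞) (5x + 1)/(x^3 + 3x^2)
This is an ∞/∞ indeterminate form.

Apply L'Hôpital's rule: differentiate numerator and denominator separately.
  f(x) = 5·x + 1   ⇒   f'(x) = 5
  g(x) = x^3 + 3·x^2   ⇒   g'(x) = 3·x^2 + 6·x
  lim(x→∞) f'(x)/g'(x) = lim(x→∞) (5)/(3·x^2 + 6·x)
  = 0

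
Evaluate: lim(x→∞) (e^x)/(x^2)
This is an ∞/∞ indeterminate form.

Apply L'Hôpital's rule: differentiate numerator and denominator separately.
  f(x) = e^(x)   ⇒   f'(x) = e^(x)
  g(x) = x^2   ⇒   g'(x) = 2·x
  lim(x→∞) f'(x)/g'(x) = lim(x→∞) (e^(x))/(2·x)
  = ∞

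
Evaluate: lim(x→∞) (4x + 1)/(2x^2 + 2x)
This is an ∞/∞ indeterminate form.

Apply L'Hôpital's rule: differentiate numerator and denominator separately.
  f(x) = 4·x + 1   ⇒   f'(x) = 4
  g(x) = 2·x^2 + 2·x   ⇒   g'(x) = 4·x + 2
  lim(x→∞) f'(x)/g'(x) = lim(x→∞) (4)/(4·x + 2)
  = 0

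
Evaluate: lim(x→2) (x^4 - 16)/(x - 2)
This is a standard limit.

Factor or rationalize the expression:
  lim(x→2) (x^4 - 16)/(x - 2) = 32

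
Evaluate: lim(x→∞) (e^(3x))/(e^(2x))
This is an ∞/∞ indeterminate form.

Apply L'Hôpital's rule: differentiate numerator and denominator separately.
  f(x) = e^(3·x)   ⇒   f'(x) = 3·e^(3·x)
  g(x) = e^(2·x)   ⇒   g'(x) = 2·e^(2·x)
  lim(x→∞) f'(x)/g'(x) = lim(x→∞) (3·e^(3·x))/(2·e^(2·x))
  = ∞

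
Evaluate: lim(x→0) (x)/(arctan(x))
This is a 0/0 indeterminate form.

Apply L'Hôpital's rule: differentiate numerator and denominator separately.
  f(x) = x   ⇒   f'(x) = 1
  g(x) = atan(x)   ⇒   g'(x) = 1/(x^2 + 1)
  lim(x→0) f'(x)/g'(x) = lim(x→0) (1)/(1/(x^2 + 1))
  = 1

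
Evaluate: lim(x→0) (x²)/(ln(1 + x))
This is a 0/0 indeterminate form.

Apply L'Hôpital's rule: differentiate numerator and denominator separately.
  f(x) = x^2   ⇒   f'(x) = 2·x
  g(x) = ln(x + 1)   ⇒   g'(x) = 1/(x + 1)
  lim(x→0) f'(x)/g'(x) = lim(x→0) (2·x)/(1/(x + 1))
  = 0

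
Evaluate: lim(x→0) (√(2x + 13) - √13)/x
This is a standard limit.

Factor or rationalize the expression:
  lim(x→0) (√(2x + 13) - √13)/x = sqrt(13)/13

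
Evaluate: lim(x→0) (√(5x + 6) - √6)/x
This is a standard limit.

Factor or rationalize the expression:
  lim(x→0) (√(5x + 6) - √6)/x = 5·sqrt(6)/12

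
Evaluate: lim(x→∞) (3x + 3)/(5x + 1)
This is an ∞/∞ indeterminate form.

Apply L'Hôpital's rule: differentiate numerator and denominator separately.
  f(x) = 3·x + 3   ⇒   f'(x) = 3
  g(x) = 5·x + 1   ⇒   g'(x) = 5
  lim(x→∞) f'(x)/g'(x) = lim(x→∞) (3)/(5)
  = 3/5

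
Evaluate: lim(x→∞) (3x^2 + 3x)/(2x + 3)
This is an ∞/∞ indeterminate form.

Apply L'Hôpital's rule: differentiate numerator and denominator separately.
  f(x) = 3·x^2 + 3·x   ⇒   f'(x) = 6·x + 3
  g(x) = 2·x + 3   ⇒   g'(x) = 2
  lim(x→∞) f'(x)/g'(x) = lim(x→∞) (6·x + 3)/(2)
  = ∞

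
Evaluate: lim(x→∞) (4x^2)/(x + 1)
This is an ∞/∞ indeterminate form.

Apply L'Hôpital's rule: differentiate numerator and denominator separately.
  f(x) = 4·x^2   ⇒   f'(x) = 8·x
  g(x) = x + 1   ⇒   g'(x) = 1
  lim(x→∞) f'(x)/g'(x) = lim(x→∞) (8·x)/(1)
  = ∞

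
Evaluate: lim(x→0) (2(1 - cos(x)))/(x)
This is a 0/0 indeterminate form.

Apply L'Hôpital's rule: differentiate numerator and denominator separately.
  f(x) = 2 - 2·cos(x)   ⇒   f'(x) = 2·sin(x)
  g(x) = x   ⇒   g'(x) = 1
  lim(x→0) f'(x)/g'(x) = lim(x→0) (2·sin(x))/(1)
  = 0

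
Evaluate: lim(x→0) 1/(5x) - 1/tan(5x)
This is an ∞-∞ indeterminate form.

Combine fractions or rationalize to convert ∞-∞ to 0/0 form:
  lim(x→0) 1/(5x) - 1/tan(5x) = 0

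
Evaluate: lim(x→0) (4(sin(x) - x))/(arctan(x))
This is a 0/0 indeterminate form.

Apply L'Hôpital's rule: differentiate numerator and denominator separately.
  f(x) = -4·x + 4·sin(x)   ⇒   f'(x) = 4·cos(x) - 4
  g(x) = atan(x)   ⇒   g'(x) = 1/(x^2 + 1)
  lim(x→0) f'(x)/g'(x) = lim(x→0) (4·cos(x) - 4)/(1/(x^2 + 1))
  = 0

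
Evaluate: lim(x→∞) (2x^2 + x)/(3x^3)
This is an ∞/∞ indeterminate form.

Apply L'Hôpital's rule: differentiate numerator and denominator separately.
  f(x) = 2·x^2 + x   ⇒   f'(x) = 4·x + 1
  g(x) = 3·x^3   ⇒   g'(x) = 9·x^2
  lim(x→∞) f'(x)/g'(x) = lim(x→∞) (4·x + 1)/(9·x^2)
  = 0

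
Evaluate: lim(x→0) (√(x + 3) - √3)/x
This is a standard limit.

Factor or rationalize the expression:
  lim(x→0) (√(x + 3) - √3)/x = sqrt(3)/6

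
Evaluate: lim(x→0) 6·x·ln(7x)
This is a 0·∞ indeterminate form.

Rewrite 0·∞ as a quotient (0/0 or ∞/∞ form), then apply L'Hôpital's rule:
  lim(x→0) 6·x·ln(7x) = 0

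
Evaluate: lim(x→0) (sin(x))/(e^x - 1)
This is a 0/0 indeterminate form.

Apply L'Hôpital's rule: differentiate numerator and denominator separately.
  f(x) = sin(x)   ⇒   f'(x) = cos(x)
  g(x) = e^(x) - 1   ⇒   g'(x) = e^(x)
  lim(x→0) f'(x)/g'(x) = lim(x→0) (cos(x))/(e^(x))
  = 1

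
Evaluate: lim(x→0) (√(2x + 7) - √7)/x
This is a standard limit.

Factor or rationalize the expression:
  lim(x→0) (√(2x + 7) - √7)/x = sqrt(7)/7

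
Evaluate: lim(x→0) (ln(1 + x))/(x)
This is a 0/0 indeterminate form.

Apply L'Hôpital's rule: differentiate numerator and denominator separately.
  f(x) = ln(x + 1)   ⇒   f'(x) = 1/(x + 1)
  g(x) = x   ⇒   g'(x) = 1
  lim(x→0) f'(x)/g'(x) = lim(x→0) (1/(x + 1))/(1)
  = 1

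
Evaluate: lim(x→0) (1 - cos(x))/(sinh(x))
This is a 0/0 indeterminate form.

Apply L'Hôpital's rule: differentiate numerator and denominator separately.
  f(x) = 1 - cos(x)   ⇒   f'(x) = sin(x)
  g(x) = sinh(x)   ⇒   g'(x) = cosh(x)
  lim(x→0) f'(x)/g'(x) = lim(x→0) (sin(x))/(cosh(x))
  = 0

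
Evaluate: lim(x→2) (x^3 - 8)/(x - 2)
This is a standard limit.

Factor or rationalize the expression:
  lim(x→2) (x^3 - 8)/(x - 2) = 12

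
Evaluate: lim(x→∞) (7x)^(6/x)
This is an exponential indeterminate form.

For exponential indeterminate forms, take the natural log:
  Let L = lim(x→∞) (7x)^(6/x)
  Then ln(L) = lim(x→∞) [exponent × ln(base)]
  Evaluate using L'Hôpital or standard limits, then exponentiate.
  L = 1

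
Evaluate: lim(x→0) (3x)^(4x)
This is an exponential indeterminate form.

For exponential indeterminate forms, take the natural log:
  Let L = lim(x→0) (3x)^(4x)
  Then ln(L) = lim(x→0) [exponent × ln(base)]
  Evaluate using L'Hôpital or standard limits, then exponentiate.
  L = 1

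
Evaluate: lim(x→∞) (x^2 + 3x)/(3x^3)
This is an ∞/∞ indeterminate form.

Apply L'Hôpital's rule: differentiate numerator and denominator separately.
  f(x) = x^2 + 3·x   ⇒   f'(x) = 2·x + 3
  g(x) = 3·x^3   ⇒   g'(x) = 9·x^2
  lim(x→∞) f'(x)/g'(x) = lim(x→∞) (2·x + 3)/(9·x^2)
  = 0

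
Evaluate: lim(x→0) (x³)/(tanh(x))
This is a 0/0 indeterminate form.

Apply L'Hôpital's rule: differentiate numerator and denominator separately.
  f(x) = x^3   ⇒   f'(x) = 3·x^2
  g(x) = tanh(x)   ⇒   g'(x) = 1 - tanh(x)^2
  lim(x→0) f'(x)/g'(x) = lim(x→0) (3·x^2)/(1 - tanh(x)^2)
  = 0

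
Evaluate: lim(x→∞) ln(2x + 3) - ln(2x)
This is an ∞-∞ indeterminate form.

Combine fractions or rationalize to convert ∞-∞ to 0/0 form:
  lim(x→∞) ln(2x + 3) - ln(2x) = 0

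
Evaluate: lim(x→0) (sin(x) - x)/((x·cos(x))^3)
This is a 0/0 indeterminate form.

Apply L'Hôpital's rule: differentiate numerator and denominator separately.
  f(x) = -x + sin(x)   ⇒   f'(x) = cos(x) - 1
  g(x) = x^3·cos(x)^3   ⇒   g'(x) = -3·x^3·sin(x)·cos(x)^2 + 3·x^2·cos(x)^3
  lim(x→0) f'(x)/g'(x) = lim(x→0) (cos(x) - 1)/(-3·x^3·sin(x)·cos(x)^2 + 3·x^2·cos(x)^3)
  = -1/6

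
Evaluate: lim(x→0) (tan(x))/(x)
This is a 0/0 indeterminate form.

Apply L'Hôpital's rule: differentiate numerator and denominator separately.
  f(x) = tan(x)   ⇒   f'(x) = tan(x)^2 + 1
  g(x) = x   ⇒   g'(x) = 1
  lim(x→0) f'(x)/g'(x) = lim(x→0) (tan(x)^2 + 1)/(1)
  = 1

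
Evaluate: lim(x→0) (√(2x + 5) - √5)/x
This is a standard limit.

Factor or rationalize the expression:
  lim(x→0) (√(2x + 5) - √5)/x = sqrt(5)/5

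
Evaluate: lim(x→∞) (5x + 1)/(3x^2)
This is an ∞/∞ indeterminate form.

Apply L'Hôpital's rule: differentiate numerator and denominator separately.
  f(x) = 5·x + 1   ⇒   f'(x) = 5
  g(x) = 3·x^2   ⇒   g'(x) = 6·x
  lim(x→∞) f'(x)/g'(x) = lim(x→∞) (5)/(6·x)
  = 0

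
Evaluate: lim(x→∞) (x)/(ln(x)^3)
This is an ∞/∞ indeterminate form.

Apply L'Hôpital's rule: differentiate numerator and denominator separately.
  f(x) = x   ⇒   f'(x) = 1
  g(x) = ln(x)^3   ⇒   g'(x) = 3·ln(x)^2/x
  lim(x→∞) f'(x)/g'(x) = lim(x→∞) (1)/(3·ln(x)^2/x)
  = ∞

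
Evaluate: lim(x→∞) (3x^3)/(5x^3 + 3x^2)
This is an ∞/∞ indeterminate form.

Apply L'Hôpital's rule: differentiate numerator and denominator separately.
  f(x) = 3·x^3   ⇒   f'(x) = 9·x^2
  g(x) = 5·x^3 + 3·x^2   ⇒   g'(x) = 15·x^2 + 6·x
  lim(x→∞) f'(x)/g'(x) = lim(x→∞) (9·x^2)/(15·x^2 + 6·x)
  = 3/5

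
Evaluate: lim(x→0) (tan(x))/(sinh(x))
This is a 0/0 indeterminate form.

Apply L'Hôpital's rule: differentiate numerator and denominator separately.
  f(x) = tan(x)   ⇒   f'(x) = tan(x)^2 + 1
  g(x) = sinh(x)   ⇒   g'(x) = cosh(x)
  lim(x→0) f'(x)/g'(x) = lim(x→0) (tan(x)^2 + 1)/(cosh(x))
  = 1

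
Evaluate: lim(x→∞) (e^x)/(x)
This is an ∞/∞ indeterminate form.

Apply L'Hôpital's rule: differentiate numerator and denominator separately.
  f(x) = e^(x)   ⇒   f'(x) = e^(x)
  g(x) = x   ⇒   g'(x) = 1
  lim(x→∞) f'(x)/g'(x) = lim(x→∞) (e^(x))/(1)
  = ∞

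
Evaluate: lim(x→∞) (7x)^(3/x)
This is an exponential indeterminate form.

For exponential indeterminate forms, take the natural log:
  Let L = lim(x→∞) (7x)^(3/x)
  Then ln(L) = lim(x→∞) [exponent × ln(base)]
  Evaluate using L'Hôpital or standard limits, then exponentiate.
  L = 1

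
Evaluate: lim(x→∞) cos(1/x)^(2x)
This is an exponential indeterminate form.

For exponential indeterminate forms, take the natural log:
  Let L = lim(x→∞) cos(1/x)^(2x)
  Then ln(L) = lim(x→∞) [exponent × ln(base)]
  Evaluate using L'Hôpital or standard limits, then exponentiate.
  L = 1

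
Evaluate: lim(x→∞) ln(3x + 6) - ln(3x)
This is an ∞-∞ indeterminate form.

Combine fractions or rationalize to convert ∞-∞ to 0/0 form:
  lim(x→∞) ln(3x + 6) - ln(3x) = 0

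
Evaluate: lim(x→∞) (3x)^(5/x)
This is an exponential indeterminate form.

For exponential indeterminate forms, take the natural log:
  Let L = lim(x→∞) (3x)^(5/x)
  Then ln(L) = lim(x→∞) [exponent × ln(base)]
  Evaluate using L'Hôpital or standard limits, then exponentiate.
  L = 1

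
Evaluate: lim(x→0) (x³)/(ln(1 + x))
This is a 0/0 indeterminate form.

Apply L'Hôpital's rule: differentiate numerator and denominator separately.
  f(x) = x^3   ⇒   f'(x) = 3·x^2
  g(x) = ln(x + 1)   ⇒   g'(x) = 1/(x + 1)
  lim(x→0) f'(x)/g'(x) = lim(x→0) (3·x^2)/(1/(x + 1))
  = 0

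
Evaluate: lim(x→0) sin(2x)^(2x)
This is an exponential indeterminate form.

For exponential indeterminate forms, take the natural log:
  Let L = lim(x→0) sin(2x)^(2x)
  Then ln(L) = lim(x→0) [exponent × ln(base)]
  Evaluate using L'Hôpital or standard limits, then exponentiate.
  L = 1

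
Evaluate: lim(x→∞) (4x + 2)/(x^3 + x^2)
This is an ∞/∞ indeterminate form.

Apply L'Hôpital's rule: differentiate numerator and denominator separately.
  f(x) = 4·x + 2   ⇒   f'(x) = 4
  g(x) = x^3 + x^2   ⇒   g'(x) = 3·x^2 + 2·x
  lim(x→∞) f'(x)/g'(x) = lim(x→∞) (4)/(3·x^2 + 2·x)
  = 0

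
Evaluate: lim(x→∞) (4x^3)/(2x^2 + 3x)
This is an ∞/∞ indeterminate form.

Apply L'Hôpital's rule: differentiate numerator and denominator separately.
  f(x) = 4·x^3   ⇒   f'(x) = 12·x^2
  g(x) = 2·x^2 + 3·x   ⇒   g'(x) = 4·x + 3
  lim(x→∞) f'(x)/g'(x) = lim(x→∞) (12·x^2)/(4·x + 3)
  = ∞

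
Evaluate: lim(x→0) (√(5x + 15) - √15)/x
This is a standard limit.

Factor or rationalize the expression:
  lim(x→0) (√(5x + 15) - √15)/x = sqrt(15)/6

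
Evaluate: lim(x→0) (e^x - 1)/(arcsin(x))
This is a 0/0 indeterminate form.

Apply L'Hôpital's rule: differentiate numerator and denominator separately.
  f(x) = e^(x) - 1   ⇒   f'(x) = e^(x)
  g(x) = asin(x)   ⇒   g'(x) = 1/sqrt(1 - x^2)
  lim(x→0) f'(x)/g'(x) = lim(x→0) (e^(x))/(1/sqrt(1 - x^2))
  = 1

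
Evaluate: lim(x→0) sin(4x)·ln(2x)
This is a 0·∞ indeterminate form.

Rewrite 0·∞ as a quotient (0/0 or ∞/∞ form), then apply L'Hôpital's rule:
  lim(x→0) sin(4x)·ln(2x) = 0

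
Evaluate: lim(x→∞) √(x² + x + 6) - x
This is an ∞-∞ indeterminate form.

Combine fractions or rationalize to convert ∞-∞ to 0/0 form:
  lim(x→∞) √(x² + x + 6) - x = 1/2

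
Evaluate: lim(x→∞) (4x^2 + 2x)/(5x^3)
This is an ∞/∞ indeterminate form.

Apply L'Hôpital's rule: differentiate numerator and denominator separately.
  f(x) = 4·x^2 + 2·x   ⇒   f'(x) = 8·x + 2
  g(x) = 5·x^3   ⇒   g'(x) = 15·x^2
  lim(x→∞) f'(x)/g'(x) = lim(x→∞) (8·x + 2)/(15·x^2)
  = 0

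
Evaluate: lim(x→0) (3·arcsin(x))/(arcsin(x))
This is a 0/0 indeterminate form.

Apply L'Hôpital's rule: differentiate numerator and denominator separately.
  f(x) = 3·asin(x)   ⇒   f'(x) = 3/sqrt(1 - x^2)
  g(x) = asin(x)   ⇒   g'(x) = 1/sqrt(1 - x^2)
  lim(x→0) f'(x)/g'(x) = lim(x→0) (3/sqrt(1 - x^2))/(1/sqrt(1 - x^2))
  = 3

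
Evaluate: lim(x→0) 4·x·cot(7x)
This is a 0·∞ indeterminate form.

Rewrite 0·∞ as a quotient (0/0 or ∞/∞ form), then apply L'Hôpital's rule:
  lim(x→0) 4·x·cot(7x) = 4/7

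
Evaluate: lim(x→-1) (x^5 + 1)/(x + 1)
This is a standard limit.

Factor or rationalize the expression:
  lim(x→-1) (x^5 + 1)/(x + 1) = 5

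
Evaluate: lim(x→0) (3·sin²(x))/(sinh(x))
This is a 0/0 indeterminate form.

Apply L'Hôpital's rule: differentiate numerator and denominator separately.
  f(x) = 3·sin(x)^2   ⇒   f'(x) = 6·sin(x)·cos(x)
  g(x) = sinh(x)   ⇒   g'(x) = cosh(x)
  lim(x→0) f'(x)/g'(x) = lim(x→0) (6·sin(x)·cos(x))/(cosh(x))
  = 0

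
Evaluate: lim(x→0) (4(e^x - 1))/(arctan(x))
This is a 0/0 indeterminate form.

Apply L'Hôpital's rule: differentiate numerator and denominator separately.
  f(x) = 4·e^(x) - 4   ⇒   f'(x) = 4·e^(x)
  g(x) = atan(x)   ⇒   g'(x) = 1/(x^2 + 1)
  lim(x→0) f'(x)/g'(x) = lim(x→0) (4·e^(x))/(1/(x^2 + 1))
  = 4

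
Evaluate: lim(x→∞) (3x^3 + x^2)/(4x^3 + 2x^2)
This is an ∞/∞ indeterminate form.

Apply L'Hôpital's rule: differentiate numerator and denominator separately.
  f(x) = 3·x^3 + x^2   ⇒   f'(x) = 9·x^2 + 2·x
  g(x) = 4·x^3 + 2·x^2   ⇒   g'(x) = 12·x^2 + 4·x
  lim(x→∞) f'(x)/g'(x) = lim(x→∞) (9·x^2 + 2·x)/(12·x^2 + 4·x)
  = 3/4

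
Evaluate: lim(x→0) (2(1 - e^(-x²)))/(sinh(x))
This is a 0/0 indeterminate form.

Apply L'Hôpital's rule: differentiate numerator and denominator separately.
  f(x) = 2 - 2·e^(-x^2)   ⇒   f'(x) = 4·x·e^(-x^2)
  g(x) = sinh(x)   ⇒   g'(x) = cosh(x)
  lim(x→0) f'(x)/g'(x) = lim(x→0) (4·x·e^(-x^2))/(cosh(x))
  = 0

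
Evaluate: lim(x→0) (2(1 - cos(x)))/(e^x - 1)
This is a 0/0 indeterminate form.

Apply L'Hôpital's rule: differentiate numerator and denominator separately.
  f(x) = 2 - 2·cos(x)   ⇒   f'(x) = 2·sin(x)
  g(x) = e^(x) - 1   ⇒   g'(x) = e^(x)
  lim(x→0) f'(x)/g'(x) = lim(x→0) (2·sin(x))/(e^(x))
  = 0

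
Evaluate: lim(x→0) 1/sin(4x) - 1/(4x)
This is an ∞-∞ indeterminate form.

Combine fractions or rationalize to convert ∞-∞ to 0/0 form:
  lim(x→0) 1/sin(4x) - 1/(4x) = 0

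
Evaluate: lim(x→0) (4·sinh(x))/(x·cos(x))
This is a 0/0 indeterminate form.

Apply L'Hôpital's rule: differentiate numerator and denominator separately.
  f(x) = 4·sinh(x)   ⇒   f'(x) = 4·cosh(x)
  g(x) = x·cos(x)   ⇒   g'(x) = -x·sin(x) + cos(x)
  lim(x→0) f'(x)/g'(x) = lim(x→0) (4·cosh(x))/(-x·sin(x) + cos(x))
  = 4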